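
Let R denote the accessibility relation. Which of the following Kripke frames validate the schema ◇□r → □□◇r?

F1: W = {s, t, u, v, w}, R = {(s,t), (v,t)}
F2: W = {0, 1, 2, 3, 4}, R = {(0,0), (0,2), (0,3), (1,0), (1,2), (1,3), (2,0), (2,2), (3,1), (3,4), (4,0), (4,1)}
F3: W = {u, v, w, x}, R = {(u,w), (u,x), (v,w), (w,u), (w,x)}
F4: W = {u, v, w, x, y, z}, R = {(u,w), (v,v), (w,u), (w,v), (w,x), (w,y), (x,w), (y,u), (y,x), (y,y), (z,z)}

Frame correspondent (Sahlqvist): ∀x ∀y ∀z ((xRy ∧ xR²z) → ∃w (yRw ∧ zRw)) — i.e. a generalized confluence (Geach) condition.
F1: condition met.
F2: fails — 0R0, 0R²3 but no w with 0Rw and 3Rw.
F3: fails — uRw, uR²x but no t with wRt and xRt.
F4: fails — uRw, uR²u but no t with wRt and uRt.

F1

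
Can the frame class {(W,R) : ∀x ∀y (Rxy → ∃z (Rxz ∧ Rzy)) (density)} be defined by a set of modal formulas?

Definable; □□p → □p defines it

Yes: it is density, defined by the C4 schema □□p → □p.
Suppose □□p→□p is valid. Take Rxy and set V(p)={w : xR²w}. Then □□p at x, so □p at x, so p at y, i.e. ∃z(Rxz∧Rzy).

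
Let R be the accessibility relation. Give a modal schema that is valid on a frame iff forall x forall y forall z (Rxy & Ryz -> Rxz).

□s → □□s

This is transitivity; the standard corresponding axiom is 4: □s → □□s.
Suppose □s→□□s is valid. Take Rxy, Ryz and set V(s)={w : Rxw}. Then □s at x, so □□s at x, so □s at y, so s at z, i.e. Rxz.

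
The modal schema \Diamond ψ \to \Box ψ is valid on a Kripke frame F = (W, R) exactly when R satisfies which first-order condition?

partial functionality: \forall x \forall y \forall z (Rxy \wedge Rxz \to y = z)

This is the CD axiom.
It corresponds to partial functionality: \forall x \forall y \forall z (Rxy \wedge Rxz \to y = z).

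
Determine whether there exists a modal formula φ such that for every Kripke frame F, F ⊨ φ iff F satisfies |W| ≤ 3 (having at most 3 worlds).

Modal frame validity is preserved under disjoint unions.
Any modal formula valid on each of 4 disjoint one-world frames is valid on their disjoint union (validity is preserved under disjoint unions). Each one-world frame has |W|=1≤3, but the union has |W|=4.
Hence having at most 3 worlds is not modally definable.

Not definable by any modal formula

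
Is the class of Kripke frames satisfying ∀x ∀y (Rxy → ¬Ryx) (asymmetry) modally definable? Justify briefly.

Not modally definable

If a class were modally definable it would be closed under surjective bounded morphisms (Goldblatt–Thomason).
The 4-cycle (worlds s,t,u,v with s→t→u→v→s) is asymmetric. Mapping every world to a single reflexive point • is a surjective bounded morphism, and the reflexive point is not asymmetric (R•• but asymmetry requires ¬R••).
Hence asymmetry is not modally definable.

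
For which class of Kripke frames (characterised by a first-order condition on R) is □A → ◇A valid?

Seriality

Suppose □A→◇A is valid. At any x set V(A)=W. Then □A at x, so ◇A at x, so x has a successor.
The converse is a direct semantic check.
Frame condition: ∀x ∃y Rxy.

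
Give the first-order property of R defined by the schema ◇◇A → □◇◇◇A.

∀x ∀y ∀z ((xR²y ∧ xRz) → ∃w (y = w ∧ zR³w))

This is a Sahlqvist (Geach-type) schema ◇^2□^0A → □^1◇^3A.
First-order correspondent: ∀x ∀y ∀z ((xR²y ∧ xRz) → ∃w (y = w ∧ zR³w)).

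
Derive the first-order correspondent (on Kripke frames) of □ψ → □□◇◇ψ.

This is a Sahlqvist (Geach-type) schema ◇^0□^1ψ → □^2◇^2ψ.
First-order correspondent: ∀x ∀z (xR²z → ∃w (xRw ∧ zR²w)).

∀x ∀z (xR²z → ∃w (xRw ∧ zR²w))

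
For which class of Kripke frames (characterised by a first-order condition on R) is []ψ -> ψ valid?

Suppose □ψ→ψ is valid. At any x set V(ψ)={w : Rxw}. Then □ψ holds at x, so ψ holds at x, i.e. Rxx.

reflexivity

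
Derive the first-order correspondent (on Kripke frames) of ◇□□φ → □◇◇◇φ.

This is a Sahlqvist (Geach-type) schema ◇^1□^2φ → □^1◇^3φ.
Minimal-valuation argument: fix x; take any y with xR^1y and any z with xR^1z. Set V(φ) to the set of worlds R-reachable from y in exactly 2 steps. Then □^2φ holds at y, so the antecedent holds at x; validity forces ◇^3φ at z, giving a w with zR^3w and yR^2w.
First-order correspondent: ∀x ∀y ∀z ((xRy ∧ xRz) → ∃w (yR²w ∧ zR³w)).

∀x ∀y ∀z ((xRy ∧ xRz) → ∃w (yR²w ∧ zR³w))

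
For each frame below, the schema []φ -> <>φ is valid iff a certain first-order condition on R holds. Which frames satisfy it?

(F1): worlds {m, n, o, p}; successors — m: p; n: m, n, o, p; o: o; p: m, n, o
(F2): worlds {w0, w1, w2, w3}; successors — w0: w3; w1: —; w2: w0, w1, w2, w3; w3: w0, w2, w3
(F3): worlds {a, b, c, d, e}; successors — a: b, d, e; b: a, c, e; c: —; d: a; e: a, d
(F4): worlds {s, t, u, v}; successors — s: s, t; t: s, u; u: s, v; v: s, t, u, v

This is the axiom for seriality; its first-order frame correspondent is forall x exists y Rxy.
(F1): satisfies the condition.
(F2): fails — world w1 has no successor.
(F3): fails — world c has no successor.
(F4): satisfies the condition.
Valid on: (F1), (F4).

(F1), (F4)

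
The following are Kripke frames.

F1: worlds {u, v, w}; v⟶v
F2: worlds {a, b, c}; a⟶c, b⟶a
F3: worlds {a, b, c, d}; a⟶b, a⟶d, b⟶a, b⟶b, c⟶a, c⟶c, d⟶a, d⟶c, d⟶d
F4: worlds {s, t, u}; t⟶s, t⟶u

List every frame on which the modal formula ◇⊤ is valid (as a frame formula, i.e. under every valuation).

Frame correspondent (Sahlqvist): ∀x ∃y Rxy — i.e. seriality.
F1: fails — world u has no successor.
F2: fails — world c has no successor.
F3: condition met.
F4: fails — world s has no successor.

F3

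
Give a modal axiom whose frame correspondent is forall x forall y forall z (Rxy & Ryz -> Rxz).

□q → □□q

The condition is transitivity. The 4 schema □q → □□q defines it.
Suppose □q→□□q is valid. Take Rxy, Ryz and set V(q)={w : Rxw}. Then □q at x, so □□q at x, so □q at y, so q at z, i.e. Rxz.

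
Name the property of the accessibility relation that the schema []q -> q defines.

Reflexivity

Suppose □q→q is valid. At any x set V(q)={w : Rxw}. Then □q holds at x, so q holds at x, i.e. Rxx.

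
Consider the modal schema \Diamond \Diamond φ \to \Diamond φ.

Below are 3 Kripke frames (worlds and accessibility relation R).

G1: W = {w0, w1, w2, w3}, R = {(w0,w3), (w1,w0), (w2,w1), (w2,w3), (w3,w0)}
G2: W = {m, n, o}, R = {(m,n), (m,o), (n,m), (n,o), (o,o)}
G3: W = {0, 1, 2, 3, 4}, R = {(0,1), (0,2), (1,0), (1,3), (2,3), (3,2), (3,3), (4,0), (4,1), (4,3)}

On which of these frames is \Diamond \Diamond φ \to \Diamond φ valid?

This is the axiom for transitivity; its first-order frame correspondent is \forall x \forall y \forall z (Rxy \wedge Ryz \to Rxz).
G1: fails — Rw1w0 and Rw0w3 but not Rw1w3.
G2: fails — Rnm and Rmn but not Rnn.
G3: fails — R10 and R02 but not R12.
Valid on no frame.

none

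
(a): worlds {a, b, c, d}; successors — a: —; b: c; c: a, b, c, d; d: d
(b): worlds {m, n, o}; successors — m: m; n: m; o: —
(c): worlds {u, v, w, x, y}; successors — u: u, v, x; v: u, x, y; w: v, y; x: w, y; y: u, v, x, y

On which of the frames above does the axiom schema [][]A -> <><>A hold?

This is the axiom for a generalized confluence (Geach) condition; its first-order frame correspondent is forall x exists w (x R^2 w & x R^2 w).
(a): fails — at a but no w with aR²w and aR²w.
(b): fails — at o but no w with oR²w and oR²w.
(c): holds.
Valid on: (c).

(c)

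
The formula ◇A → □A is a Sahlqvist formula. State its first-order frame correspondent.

Partial functionality

Suppose ◇A→□A is valid. Take Rxy, Rxz and set V(A)={y}. Then ◇A at x, so □A at x, so A at z, i.e. z=y.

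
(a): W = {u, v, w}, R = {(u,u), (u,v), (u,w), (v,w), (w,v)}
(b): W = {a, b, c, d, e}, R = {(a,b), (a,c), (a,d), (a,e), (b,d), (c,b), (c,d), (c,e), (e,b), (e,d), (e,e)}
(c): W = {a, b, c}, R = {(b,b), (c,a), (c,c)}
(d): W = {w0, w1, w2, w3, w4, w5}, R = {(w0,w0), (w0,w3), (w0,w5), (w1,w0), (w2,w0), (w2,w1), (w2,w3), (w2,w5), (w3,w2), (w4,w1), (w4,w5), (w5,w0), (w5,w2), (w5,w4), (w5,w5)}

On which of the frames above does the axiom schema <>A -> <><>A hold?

(c)

The schema corresponds to a generalized confluence (Geach) condition: forall x forall y (xRy -> exists w (y = w & x R^2 w)).
(a): fails — vRw but no t with w=t and vR²t.
(b): fails — aRc but no w with c=w and aR²w.
(c): satisfies the condition.
(d): fails — w2Rw1 but no w with w1=w and w2R²w.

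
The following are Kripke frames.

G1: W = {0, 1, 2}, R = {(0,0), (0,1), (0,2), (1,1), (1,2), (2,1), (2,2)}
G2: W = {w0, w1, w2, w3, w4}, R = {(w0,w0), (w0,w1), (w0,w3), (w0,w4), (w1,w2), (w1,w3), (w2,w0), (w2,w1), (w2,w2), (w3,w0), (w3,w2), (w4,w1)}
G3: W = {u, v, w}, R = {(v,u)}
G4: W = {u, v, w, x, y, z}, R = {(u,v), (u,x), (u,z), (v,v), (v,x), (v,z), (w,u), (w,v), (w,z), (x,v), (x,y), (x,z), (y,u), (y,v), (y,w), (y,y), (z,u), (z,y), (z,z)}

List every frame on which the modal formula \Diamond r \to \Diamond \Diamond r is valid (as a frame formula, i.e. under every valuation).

G1, G4

Frame correspondent (Sahlqvist): \forall x \forall y (xRy \to \exists w (y = w \wedge x R^2 w)) — i.e. a generalized confluence (Geach) condition.
G1: ✓.
G2: fails — w1Rw3 but no w with w3=w and w1R²w.
G3: fails — vRu but no t with u=t and vR²t.
G4: ✓.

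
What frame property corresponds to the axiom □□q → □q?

Suppose □□q→□q is valid. Take Rxy and set V(q)={w : xR²w}. Then □□q at x, so □q at x, so q at y, i.e. ∃z(Rxz∧Rzy).

density: ∀x ∀y (Rxy → ∃z (Rxz ∧ Rzy))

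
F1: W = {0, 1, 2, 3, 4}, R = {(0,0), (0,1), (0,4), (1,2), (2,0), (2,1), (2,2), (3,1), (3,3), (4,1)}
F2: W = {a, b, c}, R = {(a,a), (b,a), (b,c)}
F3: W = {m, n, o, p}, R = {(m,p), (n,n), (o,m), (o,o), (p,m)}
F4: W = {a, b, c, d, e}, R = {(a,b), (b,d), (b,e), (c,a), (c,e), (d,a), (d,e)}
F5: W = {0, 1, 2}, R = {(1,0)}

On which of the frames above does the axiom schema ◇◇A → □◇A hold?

F5

Frame correspondent (Sahlqvist): ∀x ∀y ∀z ((xR²y ∧ xRz) → ∃w (y = w ∧ zRw)) — i.e. a generalized confluence (Geach) condition.
F1: fails — 0R²0, 0R1 but no w with 0=w and 1Rw.
F2: fails — bR²a, bRc but no w with a=w and cRw.
F3: fails — oR²m, oRm but no w with m=w and mRw.
F4: fails — bR²a, bRe but no w with a=w and eRw.
F5: ✓.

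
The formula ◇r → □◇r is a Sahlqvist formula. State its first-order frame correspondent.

the Euclidean property: ∀x ∀y ∀z (Rxy ∧ Rxz → Ryz)

Suppose ◇r→□◇r is valid. Take Rxy, Rxz and set V(r)={y}. Then ◇r at x, so □◇r at x, so ◇r at z, so some w with Rzw has r; w=y, i.e. Rzy. By symmetry of the argument, Ryz.
Conversely, any frame satisfying ∀x ∀y ∀z (Rxy ∧ Rxz → Ryz) validates the schema.
So the correspondent is the Euclidean property.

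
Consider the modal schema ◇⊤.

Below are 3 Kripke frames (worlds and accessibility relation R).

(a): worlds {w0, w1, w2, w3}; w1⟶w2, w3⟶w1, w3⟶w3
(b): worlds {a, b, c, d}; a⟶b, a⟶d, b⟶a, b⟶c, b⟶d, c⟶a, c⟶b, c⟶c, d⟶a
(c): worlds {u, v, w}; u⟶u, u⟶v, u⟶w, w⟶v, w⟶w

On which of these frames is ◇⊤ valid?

This is the axiom for seriality; its first-order frame correspondent is ∀x ∃y Rxy.
(a): fails — world w0 has no successor.
(b): condition met.
(c): fails — world v has no successor.

(b)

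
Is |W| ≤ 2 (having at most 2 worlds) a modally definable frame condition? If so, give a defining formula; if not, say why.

If a class were modally definable it would be closed under disjoint unions (Goldblatt–Thomason).
Any modal formula valid on each of 3 disjoint one-world frames is valid on their disjoint union (validity is preserved under disjoint unions). Each one-world frame has |W|=1≤2, but the union has |W|=3.
Hence having at most 2 worlds is not modally definable.

Not modally definable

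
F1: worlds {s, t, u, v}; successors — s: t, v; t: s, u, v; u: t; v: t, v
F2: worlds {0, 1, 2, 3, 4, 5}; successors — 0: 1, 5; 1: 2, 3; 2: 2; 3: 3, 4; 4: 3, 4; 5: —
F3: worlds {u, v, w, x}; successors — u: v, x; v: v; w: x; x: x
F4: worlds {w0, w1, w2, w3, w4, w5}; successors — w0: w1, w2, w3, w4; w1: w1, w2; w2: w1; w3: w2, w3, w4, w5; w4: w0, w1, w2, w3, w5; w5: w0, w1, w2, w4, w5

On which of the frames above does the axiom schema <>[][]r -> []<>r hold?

This is the axiom for a generalized confluence (Geach) condition; its first-order frame correspondent is forall x forall y forall z ((xRy & xRz) -> exists w (y R^2 w & zRw)).
F1: fails — tRu, tRu but no w with uR²w and uRw.
F2: fails — 0R1, 0R5 but no w with 1R²w and 5Rw.
F3: fails — uRv, uRx but no t with vR²t and xRt.
F4: holds.
Valid on: F4.

F4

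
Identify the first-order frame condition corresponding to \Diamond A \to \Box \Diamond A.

Suppose ◇A→□◇A is valid. Take Rxy, Rxz and set V(A)={y}. Then ◇A at x, so □◇A at x, so ◇A at z, so some w with Rzw has A; w=y, i.e. Rzy. By symmetry of the argument, Ryz.

the Euclidean property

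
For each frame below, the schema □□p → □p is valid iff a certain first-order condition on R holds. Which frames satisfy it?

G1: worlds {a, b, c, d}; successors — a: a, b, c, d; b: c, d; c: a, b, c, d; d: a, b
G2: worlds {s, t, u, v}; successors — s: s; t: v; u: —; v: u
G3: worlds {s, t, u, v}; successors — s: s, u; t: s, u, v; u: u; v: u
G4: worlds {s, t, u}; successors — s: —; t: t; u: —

G1, G4

This is the axiom for density; its first-order frame correspondent is ∀x ∀y (Rxy → ∃z (Rxz ∧ Rzy)).
G1: holds.
G2: fails — Rvu but no z with Rvz and Rzu.
G3: fails — Rtv but no z with Rtz and Rzv.
G4: holds.
Valid on: G1, G4.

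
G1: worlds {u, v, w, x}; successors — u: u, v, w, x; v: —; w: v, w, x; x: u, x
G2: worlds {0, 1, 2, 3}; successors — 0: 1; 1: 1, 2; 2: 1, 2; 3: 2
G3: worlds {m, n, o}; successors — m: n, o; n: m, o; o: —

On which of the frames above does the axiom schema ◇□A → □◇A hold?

Frame correspondent (Sahlqvist): ∀x ∀y ∀z (Rxy ∧ Rxz → ∃w (Ryw ∧ Rzw)) — i.e. convergence.
G1: fails — Ruv and Ruv but v and v have no common successor.
G2: satisfies the condition.
G3: fails — Rmo and Rmo but o and o have no common successor.

G2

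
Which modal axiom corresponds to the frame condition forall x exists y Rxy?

The condition is seriality. The D schema □s → ◇s defines it.
Suppose □s→◇s is valid. At any x set V(s)=W. Then □s at x, so ◇s at x, so x has a successor.

□s → ◇s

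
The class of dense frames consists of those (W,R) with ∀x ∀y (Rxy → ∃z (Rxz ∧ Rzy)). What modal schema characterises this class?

□□q → □q

This is density; the standard corresponding axiom is C4: □□q → □q.
Suppose □□q→□q is valid. Take Rxy and set V(q)={w : xR²w}. Then □□q at x, so □q at x, so q at y, i.e. ∃z(Rxz∧Rzy).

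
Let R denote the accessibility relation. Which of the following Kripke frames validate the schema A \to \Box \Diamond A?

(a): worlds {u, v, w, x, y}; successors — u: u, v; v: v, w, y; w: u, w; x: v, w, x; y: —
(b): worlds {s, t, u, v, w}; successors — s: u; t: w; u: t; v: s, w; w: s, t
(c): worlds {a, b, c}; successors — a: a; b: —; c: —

(c)

Frame correspondent (Sahlqvist): \forall x \forall y (Rxy \to Ryx) — i.e. symmetry.
(a): fails — Ruv but not Rvu.
(b): fails — Rut but not Rtu.
(c): holds.
Valid on: (c).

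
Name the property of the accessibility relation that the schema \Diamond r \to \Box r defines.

Partial functionality

Suppose ◇r→□r is valid. Take Rxy, Rxz and set V(r)={y}. Then ◇r at x, so □r at x, so r at z, i.e. z=y.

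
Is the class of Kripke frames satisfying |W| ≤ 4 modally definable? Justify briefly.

If a class were modally definable it would be closed under disjoint unions (Goldblatt–Thomason).
Any modal formula valid on each of 5 disjoint one-world frames is valid on their disjoint union (validity is preserved under disjoint unions). Each one-world frame has |W|=1≤4, but the union has |W|=5.
Hence having at most 4 worlds is not modally definable.

Not modally definable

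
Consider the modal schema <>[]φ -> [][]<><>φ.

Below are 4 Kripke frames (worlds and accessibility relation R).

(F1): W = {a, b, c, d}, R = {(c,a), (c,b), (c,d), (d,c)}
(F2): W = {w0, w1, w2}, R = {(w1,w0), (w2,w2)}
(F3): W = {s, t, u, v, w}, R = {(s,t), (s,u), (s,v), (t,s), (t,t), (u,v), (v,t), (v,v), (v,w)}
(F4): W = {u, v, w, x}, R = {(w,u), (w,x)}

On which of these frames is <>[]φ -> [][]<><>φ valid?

(F2), (F4)

The schema corresponds to a generalized confluence (Geach) condition: forall x forall y forall z ((xRy & x R^2 z) -> exists w (yRw & z R^2 w)).
(F1): fails — cRa, cR²c but no w with aRw and cR²w.
(F2): satisfies the condition.
(F3): fails — sRt, sR²w but no w* with tRw* and wR²w*.
(F4): satisfies the condition.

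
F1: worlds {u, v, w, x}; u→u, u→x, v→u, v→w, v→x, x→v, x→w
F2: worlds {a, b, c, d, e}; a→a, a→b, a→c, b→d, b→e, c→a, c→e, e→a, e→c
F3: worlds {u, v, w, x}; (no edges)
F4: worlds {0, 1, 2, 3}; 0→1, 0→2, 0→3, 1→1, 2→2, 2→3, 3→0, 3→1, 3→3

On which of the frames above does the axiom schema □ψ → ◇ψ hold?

F4

This is the axiom for seriality; its first-order frame correspondent is ∀x ∃y Rxy.
F1: fails — world w has no successor.
F2: fails — world d has no successor.
F3: fails — world u has no successor.
F4: satisfies the condition.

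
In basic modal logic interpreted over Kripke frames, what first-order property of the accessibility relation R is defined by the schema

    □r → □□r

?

transitivity: ∀x ∀y ∀z (Rxy ∧ Ryz → Rxz)

This is the 4 axiom.
It corresponds to transitivity: ∀x ∀y ∀z (Rxy ∧ Ryz → Rxz).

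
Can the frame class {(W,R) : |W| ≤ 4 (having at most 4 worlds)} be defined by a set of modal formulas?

No

Any modally definable frame class is closed under disjoint unions.
Any modal formula valid on each of 5 disjoint one-world frames is valid on their disjoint union (validity is preserved under disjoint unions). Each one-world frame has |W|=1≤4, but the union has |W|=5.
Hence having at most 4 worlds is not modally definable.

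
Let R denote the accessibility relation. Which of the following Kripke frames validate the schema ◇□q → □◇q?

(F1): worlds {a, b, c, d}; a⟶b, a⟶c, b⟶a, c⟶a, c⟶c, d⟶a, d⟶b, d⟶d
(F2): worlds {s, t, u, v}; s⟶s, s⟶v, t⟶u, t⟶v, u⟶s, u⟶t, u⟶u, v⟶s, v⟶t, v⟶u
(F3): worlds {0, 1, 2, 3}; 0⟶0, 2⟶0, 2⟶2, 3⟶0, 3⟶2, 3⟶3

(F2), (F3)

Frame correspondent (Sahlqvist): ∀x ∀y ∀z (Rxy ∧ Rxz → ∃w (Ryw ∧ Rzw)) — i.e. convergence.
(F1): fails — Rdb and Rda but b and a have no common successor.
(F2): ✓.
(F3): ✓.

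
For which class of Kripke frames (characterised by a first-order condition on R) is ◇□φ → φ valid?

Symmetry

Replacing φ by ¬φ and contraposing gives the equivalent schema φ → □◇φ.
Suppose φ→□◇φ is valid. Take Rxy and set V(φ)={x}. Then φ at x, so □◇φ at x, so ◇φ at y, so some z with Ryz has φ; z=x, i.e. Ryx.
Conversely, on a frame with symmetry the schema holds at every world under every valuation.
Frame condition: ∀x ∀y (Rxy → Ryx).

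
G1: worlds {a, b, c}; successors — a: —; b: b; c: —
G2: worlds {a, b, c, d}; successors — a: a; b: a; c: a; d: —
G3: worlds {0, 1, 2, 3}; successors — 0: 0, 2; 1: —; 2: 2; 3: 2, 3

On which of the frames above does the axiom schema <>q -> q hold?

Frame correspondent (Sahlqvist): forall x forall y (xRy -> exists w (y = w & x = w)) — i.e. a generalized confluence (Geach) condition.
G1: holds.
G2: fails — bRa but a ≠ b.
G3: fails — 0R2 but 2 ≠ 0.
Valid on: G1.

G1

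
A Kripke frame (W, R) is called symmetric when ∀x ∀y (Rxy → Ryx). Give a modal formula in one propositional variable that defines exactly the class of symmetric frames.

This is symmetry; the standard corresponding axiom is B: r → □◇r.
Suppose r→□◇r is valid. Take Rxy and set V(r)={x}. Then r at x, so □◇r at x, so ◇r at y, so some z with Ryz has r; z=x, i.e. Ryx.

r → □◇r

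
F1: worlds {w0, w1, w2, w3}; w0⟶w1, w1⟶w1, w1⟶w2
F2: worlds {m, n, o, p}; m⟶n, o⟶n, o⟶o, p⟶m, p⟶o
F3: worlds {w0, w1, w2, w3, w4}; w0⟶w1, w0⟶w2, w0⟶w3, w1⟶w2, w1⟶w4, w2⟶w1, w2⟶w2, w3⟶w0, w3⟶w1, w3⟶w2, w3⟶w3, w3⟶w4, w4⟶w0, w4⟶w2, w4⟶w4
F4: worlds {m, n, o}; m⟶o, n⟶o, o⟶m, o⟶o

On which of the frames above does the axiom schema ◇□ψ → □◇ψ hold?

F3, F4

Frame correspondent (Sahlqvist): ∀x ∀y ∀z (Rxy ∧ Rxz → ∃w (Ryw ∧ Rzw)) — i.e. convergence.
F1: fails — Rw1w2 and Rw1w2 but w2 and w2 have no common successor.
F2: fails — Rmn and Rmn but n and n have no common successor.
F3: condition met.
F4: condition met.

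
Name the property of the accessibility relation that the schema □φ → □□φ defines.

Transitivity

Suppose □φ→□□φ is valid. Take Rxy, Ryz and set V(φ)={w : Rxw}. Then □φ at x, so □□φ at x, so □φ at y, so φ at z, i.e. Rxz.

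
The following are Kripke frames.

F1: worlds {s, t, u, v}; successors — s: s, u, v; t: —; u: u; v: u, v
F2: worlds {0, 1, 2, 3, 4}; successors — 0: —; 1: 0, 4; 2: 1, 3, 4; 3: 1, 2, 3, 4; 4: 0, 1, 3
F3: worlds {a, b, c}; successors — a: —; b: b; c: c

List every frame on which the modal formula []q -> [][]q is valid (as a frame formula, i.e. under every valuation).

F1, F3

The schema corresponds to transitivity: forall x forall y forall z (Rxy & Ryz -> Rxz).
F1: condition met.
F2: fails — R34 and R40 but not R30.
F3: condition met.
Valid on: F1, F3.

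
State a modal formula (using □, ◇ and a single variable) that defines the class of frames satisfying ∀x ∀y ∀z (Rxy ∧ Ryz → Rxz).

A defining formula is □s → □□s (the 4 axiom).

□s → □□s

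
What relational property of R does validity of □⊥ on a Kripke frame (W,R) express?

emptiness of R: ∀x ∀y ¬Rxy

□⊥ is valid iff no world has any successor (otherwise □⊥ fails at any world with one).
Conversely, on a frame with emptiness of R the schema holds at every world under every valuation.
Frame condition: ∀x ∀y ¬Rxy.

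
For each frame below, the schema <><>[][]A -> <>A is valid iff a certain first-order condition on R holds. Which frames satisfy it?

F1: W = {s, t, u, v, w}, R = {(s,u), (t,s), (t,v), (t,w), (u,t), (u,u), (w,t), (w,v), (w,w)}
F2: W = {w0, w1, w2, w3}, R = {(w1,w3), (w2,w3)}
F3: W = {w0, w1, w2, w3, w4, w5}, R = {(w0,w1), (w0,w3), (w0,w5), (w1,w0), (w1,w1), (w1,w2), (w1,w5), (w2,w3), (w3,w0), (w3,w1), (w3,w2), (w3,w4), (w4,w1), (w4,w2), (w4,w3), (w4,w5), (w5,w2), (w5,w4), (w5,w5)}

This is the axiom for a generalized confluence (Geach) condition; its first-order frame correspondent is forall x forall y (x R^2 y -> exists w (y R^2 w & xRw)).
F1: fails — tR²v but no w* with vR²w* and tRw*.
F2: satisfies the condition.
F3: fails — w2R²w0 but no w with w0R²w and w2Rw.
Valid on: F2.

F2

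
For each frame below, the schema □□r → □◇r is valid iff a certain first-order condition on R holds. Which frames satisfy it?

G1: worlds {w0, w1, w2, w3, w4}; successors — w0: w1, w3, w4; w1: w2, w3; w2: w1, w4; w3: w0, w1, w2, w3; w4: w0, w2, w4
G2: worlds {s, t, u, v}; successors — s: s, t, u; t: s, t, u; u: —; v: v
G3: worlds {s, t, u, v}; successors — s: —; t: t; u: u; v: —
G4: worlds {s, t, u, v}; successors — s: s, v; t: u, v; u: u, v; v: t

This is the axiom for a generalized confluence (Geach) condition; its first-order frame correspondent is ∀x ∀z (xRz → ∃w (xR²w ∧ zRw)).
G1: holds.
G2: fails — sRu but no w with sR²w and uRw.
G3: holds.
G4: holds.
Valid on: G1, G3, G4.

G1, G3, G4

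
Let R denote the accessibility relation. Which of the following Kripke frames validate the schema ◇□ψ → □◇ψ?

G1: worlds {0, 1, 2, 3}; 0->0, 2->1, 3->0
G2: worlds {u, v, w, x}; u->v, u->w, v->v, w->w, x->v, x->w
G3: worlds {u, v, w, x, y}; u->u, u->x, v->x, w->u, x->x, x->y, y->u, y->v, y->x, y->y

Frame correspondent (Sahlqvist): ∀x ∀y ∀z (Rxy ∧ Rxz → ∃w (Ryw ∧ Rzw)) — i.e. convergence.
G1: fails — R21 and R21 but 1 and 1 have no common successor.
G2: fails — Ruv and Ruw but v and w have no common successor.
G3: satisfies the condition.

G3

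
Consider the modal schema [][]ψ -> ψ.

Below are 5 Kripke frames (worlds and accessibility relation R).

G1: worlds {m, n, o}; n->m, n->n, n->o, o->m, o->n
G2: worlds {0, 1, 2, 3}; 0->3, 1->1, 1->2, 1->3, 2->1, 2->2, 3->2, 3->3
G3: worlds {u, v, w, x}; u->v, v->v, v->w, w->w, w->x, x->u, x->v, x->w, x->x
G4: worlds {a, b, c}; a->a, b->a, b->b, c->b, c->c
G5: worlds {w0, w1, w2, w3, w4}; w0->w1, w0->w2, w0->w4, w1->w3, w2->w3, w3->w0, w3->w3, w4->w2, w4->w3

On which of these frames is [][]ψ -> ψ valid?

This is the axiom for a generalized confluence (Geach) condition; its first-order frame correspondent is forall x exists w (x R^2 w & x = w).
G1: fails — at m but no w with mR²w and m=w.
G2: fails — at 0 but no w with 0R²w and 0=w.
G3: fails — at u but no t with uR²t and u=t.
G4: satisfies the condition.
G5: fails — at w0 but no w with w0R²w and w0=w.
Valid on: G4.

G4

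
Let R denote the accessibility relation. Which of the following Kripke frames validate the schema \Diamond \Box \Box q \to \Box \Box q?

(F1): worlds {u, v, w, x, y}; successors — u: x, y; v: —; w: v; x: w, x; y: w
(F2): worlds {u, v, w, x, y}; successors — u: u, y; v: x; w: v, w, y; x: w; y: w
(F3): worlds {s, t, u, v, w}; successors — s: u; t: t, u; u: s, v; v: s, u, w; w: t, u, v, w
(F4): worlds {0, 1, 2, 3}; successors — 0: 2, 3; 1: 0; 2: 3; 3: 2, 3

(F4)

This is the axiom for a generalized confluence (Geach) condition; its first-order frame correspondent is \forall x \forall y \forall z ((xRy \wedge x R^2 z) \to \exists w (y R^2 w \wedge z = w)).
(F1): fails — uRy, uR²w but no t with yR²t and w=t.
(F2): fails — uRy, uR²u but no t with yR²t and u=t.
(F3): fails — sRu, sR²v but no w* with uR²w* and v=w*.
(F4): ✓.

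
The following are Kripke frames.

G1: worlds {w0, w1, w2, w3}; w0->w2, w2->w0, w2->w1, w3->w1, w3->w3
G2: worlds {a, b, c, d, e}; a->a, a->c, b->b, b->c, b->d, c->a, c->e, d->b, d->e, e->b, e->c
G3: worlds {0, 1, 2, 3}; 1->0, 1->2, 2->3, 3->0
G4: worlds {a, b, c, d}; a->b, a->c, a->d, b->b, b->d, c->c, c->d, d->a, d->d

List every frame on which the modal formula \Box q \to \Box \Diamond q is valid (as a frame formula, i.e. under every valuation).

The schema corresponds to a generalized confluence (Geach) condition: \forall x \forall z (xRz \to \exists w (xRw \wedge zRw)).
G1: fails — w0Rw2 but no w with w0Rw and w2Rw.
G2: fails — bRc but no w with bRw and cRw.
G3: fails — 1R0 but no w with 1Rw and 0Rw.
G4: holds.

G4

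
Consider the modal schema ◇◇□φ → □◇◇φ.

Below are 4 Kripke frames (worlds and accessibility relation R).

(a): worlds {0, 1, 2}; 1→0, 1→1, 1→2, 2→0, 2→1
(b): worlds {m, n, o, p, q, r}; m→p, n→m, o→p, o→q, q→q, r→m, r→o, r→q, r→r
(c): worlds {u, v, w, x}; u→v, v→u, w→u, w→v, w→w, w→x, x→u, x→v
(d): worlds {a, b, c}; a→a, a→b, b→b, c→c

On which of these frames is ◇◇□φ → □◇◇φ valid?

Frame correspondent (Sahlqvist): ∀x ∀y ∀z ((xR²y ∧ xRz) → ∃w (yRw ∧ zR²w)) — i.e. a generalized confluence (Geach) condition.
(a): fails — 1R²0, 1R0 but no w with 0Rw and 0R²w.
(b): fails — nR²p, nRm but no w with pRw and mR²w.
(c): fails — wR²u, wRu but no t with uRt and uR²t.
(d): condition met.
Valid on: (d).

(d)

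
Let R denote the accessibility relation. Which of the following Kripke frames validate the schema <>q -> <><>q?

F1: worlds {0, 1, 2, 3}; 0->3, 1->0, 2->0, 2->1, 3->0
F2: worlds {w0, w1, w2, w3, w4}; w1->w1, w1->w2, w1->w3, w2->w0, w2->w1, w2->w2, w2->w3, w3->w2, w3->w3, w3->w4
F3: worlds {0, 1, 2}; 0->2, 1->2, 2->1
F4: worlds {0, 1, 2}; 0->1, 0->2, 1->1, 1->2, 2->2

F2, F4

The schema corresponds to a generalized confluence (Geach) condition: forall x forall y (xRy -> exists w (y = w & x R^2 w)).
F1: fails — 0R3 but no w with 3=w and 0R²w.
F2: satisfies the condition.
F3: fails — 0R2 but no w with 2=w and 0R²w.
F4: satisfies the condition.
Valid on: F2, F4.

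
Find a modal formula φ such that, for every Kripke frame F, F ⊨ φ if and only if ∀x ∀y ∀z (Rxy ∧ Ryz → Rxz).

A defining formula is □p → □□p (the 4 axiom).
Suppose □p→□□p is valid. Take Rxy, Ryz and set V(p)={w : Rxw}. Then □p at x, so □□p at x, so □p at y, so p at z, i.e. Rxz.

□p → □□p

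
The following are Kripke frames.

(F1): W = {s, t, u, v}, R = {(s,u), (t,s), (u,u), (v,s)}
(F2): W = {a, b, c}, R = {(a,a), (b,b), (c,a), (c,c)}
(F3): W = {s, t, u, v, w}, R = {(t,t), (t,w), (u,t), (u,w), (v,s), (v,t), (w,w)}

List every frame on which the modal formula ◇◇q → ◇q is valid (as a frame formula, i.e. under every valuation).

(F2)

Frame correspondent (Sahlqvist): ∀x ∀y ∀z (Rxy ∧ Ryz → Rxz) — i.e. transitivity.
(F1): fails — Rvs and Rsu but not Rvu.
(F2): condition met.
(F3): fails — Rvt and Rtw but not Rvw.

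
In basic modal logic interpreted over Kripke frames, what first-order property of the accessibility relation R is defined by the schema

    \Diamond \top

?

◇⊤ holds at w iff w has a successor, so frame-validity of ◇⊤ is exactly seriality. Equivalently via □φ → ◇φ:
Suppose □φ→◇φ is valid. At any x set V(φ)=W. Then □φ at x, so ◇φ at x, so x has a successor.
The converse is a direct semantic check.
Frame condition: \forall x \exists y Rxy.

Seriality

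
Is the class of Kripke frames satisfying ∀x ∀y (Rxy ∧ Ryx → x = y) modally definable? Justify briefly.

Any modally definable frame class is closed under surjective bounded morphisms.
The 6-cycle (worlds w0,w1,w2,w3,w4,w5 with w0→w1→w2→w3→w4→w5→w0) is antisymmetric. Sending even-indexed worlds to a and odd-indexed worlds to b is a surjective bounded morphism onto the two-world frame with a↔b, which is not antisymmetric.
So the class is not modally definable.

No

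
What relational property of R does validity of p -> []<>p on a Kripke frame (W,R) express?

This schema is the B axiom.
Its frame correspondent is symmetry — forall x forall y (Rxy -> Ryx).

Symmetry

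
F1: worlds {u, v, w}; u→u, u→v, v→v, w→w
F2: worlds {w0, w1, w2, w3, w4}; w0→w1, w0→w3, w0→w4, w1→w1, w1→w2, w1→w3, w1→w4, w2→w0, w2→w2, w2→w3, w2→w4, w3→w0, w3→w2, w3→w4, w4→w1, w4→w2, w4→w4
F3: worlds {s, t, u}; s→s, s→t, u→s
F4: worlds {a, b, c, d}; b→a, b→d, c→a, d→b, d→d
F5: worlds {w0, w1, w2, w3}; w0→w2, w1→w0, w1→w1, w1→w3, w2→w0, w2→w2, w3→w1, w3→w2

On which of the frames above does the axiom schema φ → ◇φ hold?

This is the axiom for reflexivity; its first-order frame correspondent is ∀x Rxx.
F1: satisfies the condition.
F2: fails — world w0 does not see itself.
F3: fails — world t does not see itself.
F4: fails — world a does not see itself.
F5: fails — world w0 does not see itself.

F1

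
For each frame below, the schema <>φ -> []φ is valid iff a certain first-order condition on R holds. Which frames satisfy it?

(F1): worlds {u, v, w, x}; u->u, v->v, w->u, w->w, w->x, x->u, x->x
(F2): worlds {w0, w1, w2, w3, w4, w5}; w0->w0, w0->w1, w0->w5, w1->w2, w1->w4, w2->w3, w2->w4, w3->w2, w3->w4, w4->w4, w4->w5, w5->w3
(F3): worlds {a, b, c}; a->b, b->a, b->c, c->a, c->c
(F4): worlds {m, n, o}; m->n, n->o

Frame correspondent (Sahlqvist): forall x forall y forall z (Rxy & Rxz -> y = z) — i.e. partial functionality.
(F1): fails — w sees both u and w.
(F2): fails — w0 sees both w0 and w1.
(F3): fails — b sees both a and c.
(F4): condition met.
Valid on: (F4).

(F4)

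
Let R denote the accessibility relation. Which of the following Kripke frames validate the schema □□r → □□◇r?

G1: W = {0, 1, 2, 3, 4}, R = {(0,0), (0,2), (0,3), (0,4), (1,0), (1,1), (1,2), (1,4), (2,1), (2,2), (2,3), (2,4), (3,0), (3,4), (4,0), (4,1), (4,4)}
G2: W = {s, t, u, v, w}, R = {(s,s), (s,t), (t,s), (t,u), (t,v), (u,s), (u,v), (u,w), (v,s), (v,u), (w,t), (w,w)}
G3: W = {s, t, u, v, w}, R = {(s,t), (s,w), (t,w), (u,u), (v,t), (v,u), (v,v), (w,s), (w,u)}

G1, G2

The schema corresponds to a generalized confluence (Geach) condition: ∀x ∀z (xR²z → ∃w (xR²w ∧ zRw)).
G1: condition met.
G2: condition met.
G3: fails — tR²s but no w* with tR²w* and sRw*.
Valid on: G1, G2.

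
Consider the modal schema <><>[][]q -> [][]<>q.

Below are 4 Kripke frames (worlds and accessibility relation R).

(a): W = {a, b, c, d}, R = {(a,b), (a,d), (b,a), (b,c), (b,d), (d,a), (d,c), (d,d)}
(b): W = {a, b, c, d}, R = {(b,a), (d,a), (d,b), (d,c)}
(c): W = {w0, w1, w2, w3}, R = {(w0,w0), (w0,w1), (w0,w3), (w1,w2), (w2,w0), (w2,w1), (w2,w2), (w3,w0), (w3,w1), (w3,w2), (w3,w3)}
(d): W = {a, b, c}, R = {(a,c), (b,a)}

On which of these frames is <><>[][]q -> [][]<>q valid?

(c)

This is the axiom for a generalized confluence (Geach) condition; its first-order frame correspondent is forall x forall y forall z ((x R^2 y & x R^2 z) -> exists w (y R^2 w & zRw)).
(a): fails — aR²a, aR²c but no w with aR²w and cRw.
(b): fails — dR²a, dR²a but no w with aR²w and aRw.
(c): satisfies the condition.
(d): fails — bR²c, bR²c but no w with cR²w and cRw.
Valid on: (c).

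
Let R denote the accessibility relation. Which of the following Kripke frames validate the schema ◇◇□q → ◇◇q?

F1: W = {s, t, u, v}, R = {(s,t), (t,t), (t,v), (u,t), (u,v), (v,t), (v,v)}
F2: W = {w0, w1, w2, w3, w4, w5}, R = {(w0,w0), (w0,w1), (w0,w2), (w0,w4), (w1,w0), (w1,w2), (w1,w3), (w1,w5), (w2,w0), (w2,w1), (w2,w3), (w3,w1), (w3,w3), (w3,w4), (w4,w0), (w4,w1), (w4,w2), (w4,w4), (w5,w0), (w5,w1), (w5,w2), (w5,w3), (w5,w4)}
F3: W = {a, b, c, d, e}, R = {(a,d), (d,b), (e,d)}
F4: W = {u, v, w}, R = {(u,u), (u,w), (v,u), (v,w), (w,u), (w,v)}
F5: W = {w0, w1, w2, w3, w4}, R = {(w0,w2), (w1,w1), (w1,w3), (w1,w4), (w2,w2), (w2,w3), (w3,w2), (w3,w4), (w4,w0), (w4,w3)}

The schema corresponds to a generalized confluence (Geach) condition: ∀x ∀y (xR²y → ∃w (yRw ∧ xR²w)).
F1: condition met.
F2: condition met.
F3: fails — aR²b but no w with bRw and aR²w.
F4: condition met.
F5: fails — w4R²w4 but no w with w4Rw and w4R²w.
Valid on: F1, F2, F4.

F1, F2, F4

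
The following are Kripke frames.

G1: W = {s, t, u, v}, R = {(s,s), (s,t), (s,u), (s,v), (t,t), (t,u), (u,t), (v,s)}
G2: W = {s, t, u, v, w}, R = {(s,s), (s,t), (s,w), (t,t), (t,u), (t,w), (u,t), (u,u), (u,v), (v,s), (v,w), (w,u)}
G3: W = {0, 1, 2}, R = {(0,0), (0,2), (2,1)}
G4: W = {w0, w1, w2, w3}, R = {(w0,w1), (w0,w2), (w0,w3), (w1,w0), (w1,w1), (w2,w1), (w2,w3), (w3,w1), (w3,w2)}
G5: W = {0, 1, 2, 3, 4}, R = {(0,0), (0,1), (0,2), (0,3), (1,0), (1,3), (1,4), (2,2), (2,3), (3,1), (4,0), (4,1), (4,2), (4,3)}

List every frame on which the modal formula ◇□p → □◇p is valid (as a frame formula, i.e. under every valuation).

G4

Frame correspondent (Sahlqvist): ∀x ∀y ∀z (Rxy ∧ Rxz → ∃w (Ryw ∧ Rzw)) — i.e. convergence.
G1: fails — Rsv and Rsu but v and u have no common successor.
G2: fails — Rsw and Rss but w and s have no common successor.
G3: fails — R00 and R02 but 0 and 2 have no common successor.
G4: condition met.
G5: fails — R02 and R03 but 2 and 3 have no common successor.
Valid on: G4.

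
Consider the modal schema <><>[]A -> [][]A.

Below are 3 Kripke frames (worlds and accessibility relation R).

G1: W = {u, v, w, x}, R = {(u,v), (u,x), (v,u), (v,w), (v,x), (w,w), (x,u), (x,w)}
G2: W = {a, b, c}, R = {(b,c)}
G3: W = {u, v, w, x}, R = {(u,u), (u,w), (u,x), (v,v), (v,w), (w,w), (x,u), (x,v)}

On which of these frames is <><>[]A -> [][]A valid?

G2

The schema corresponds to a generalized confluence (Geach) condition: forall x forall y forall z ((x R^2 y & x R^2 z) -> exists w (yRw & z = w)).
G1: fails — uR²u, uR²u but no t with uRt and u=t.
G2: satisfies the condition.
G3: fails — uR²u, uR²v but no t with uRt and v=t.
Valid on: G2.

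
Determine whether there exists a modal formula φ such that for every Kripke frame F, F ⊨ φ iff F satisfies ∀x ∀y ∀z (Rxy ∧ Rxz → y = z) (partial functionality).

Yes, by ◇r → □r

Yes: it is partial functionality, defined by the CD schema ◇r → □r.
Suppose ◇r→□r is valid. Take Rxy, Rxz and set V(r)={y}. Then ◇r at x, so □r at x, so r at z, i.e. z=y.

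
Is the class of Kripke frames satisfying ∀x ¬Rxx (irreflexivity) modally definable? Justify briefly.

Not definable by any modal formula

If a class were modally definable it would be closed under surjective bounded morphisms (Goldblatt–Thomason).
The 3-cycle (worlds w0,w1,w2 with w0→w1→w2→w0) is irreflexive, and the map sending every world to a single reflexive point • is a surjective bounded morphism (forth: every edge maps to (•,•); back: every world has a successor). So any modal formula valid on the 3-cycle is also valid on the reflexive point, which is not irreflexive.
So no modal formula (or set of formulas) defines exactly the irreflexive frames.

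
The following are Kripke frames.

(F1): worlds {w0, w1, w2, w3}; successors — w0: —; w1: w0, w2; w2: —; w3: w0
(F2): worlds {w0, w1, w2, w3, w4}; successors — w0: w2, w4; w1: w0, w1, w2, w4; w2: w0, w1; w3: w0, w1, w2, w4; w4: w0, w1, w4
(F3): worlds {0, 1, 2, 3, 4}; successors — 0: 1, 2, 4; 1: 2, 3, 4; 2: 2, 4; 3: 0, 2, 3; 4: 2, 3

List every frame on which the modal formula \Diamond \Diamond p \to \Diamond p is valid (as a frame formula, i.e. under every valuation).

The schema corresponds to transitivity: \forall x \forall y \forall z (Rxy \wedge Ryz \to Rxz).
(F1): holds.
(F2): fails — Rw0w4 and Rw4w1 but not Rw0w1.
(F3): fails — R32 and R24 but not R34.

(F1)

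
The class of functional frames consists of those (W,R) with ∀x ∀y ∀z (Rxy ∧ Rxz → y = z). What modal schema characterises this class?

◇r → □r

The condition is partial functionality. The CD schema ◇r → □r defines it.
Suppose ◇r→□r is valid. Take Rxy, Rxz and set V(r)={y}. Then ◇r at x, so □r at x, so r at z, i.e. z=y.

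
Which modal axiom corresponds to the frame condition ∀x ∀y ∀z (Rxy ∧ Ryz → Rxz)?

□q → □□q

This is transitivity; the standard corresponding axiom is 4: □q → □□q.
Suppose □q→□□q is valid. Take Rxy, Ryz and set V(q)={w : Rxw}. Then □q at x, so □□q at x, so □q at y, so q at z, i.e. Rxz.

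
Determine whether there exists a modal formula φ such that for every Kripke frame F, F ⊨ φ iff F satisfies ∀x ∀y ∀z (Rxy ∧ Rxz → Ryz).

Definable; ◇p → □◇p defines it

This is a Sahlqvist condition; the 5 axiom ◇p → □◇p defines it.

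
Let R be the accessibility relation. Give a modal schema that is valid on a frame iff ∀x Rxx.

A defining formula is □q → q (the T axiom).
Suppose □q→q is valid. At any x set V(q)={w : Rxw}. Then □q holds at x, so q holds at x, i.e. Rxx.

□q → q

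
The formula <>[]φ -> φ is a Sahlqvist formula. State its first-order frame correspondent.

symmetry

This is a form of the B axiom.
It corresponds to symmetry: forall x forall y (Rxy -> Ryx).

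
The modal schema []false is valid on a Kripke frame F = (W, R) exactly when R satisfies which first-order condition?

emptiness of R

□⊥ is valid iff no world has any successor (otherwise □⊥ fails at any world with one).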